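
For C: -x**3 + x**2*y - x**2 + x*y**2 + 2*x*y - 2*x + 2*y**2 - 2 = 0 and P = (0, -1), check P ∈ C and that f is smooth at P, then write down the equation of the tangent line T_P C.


Tangent line at P: -3*x - 4*y - 4 = 0.

Step 1: f(0, -1) = 0, so P lies on C.
Step 2: partial derivatives
  f_x(x, y) = -3*x**2 + 2*x*y - 2*x + y**2 + 2*y - 2, f_y(x, y) = x**2 + 2*x*y + 2*x + 4*y.
  f_x(P) = -3, f_y(P) = -4 (gradient nonzero, so P is smooth).
Step 3: tangent line at P: -3·(x − 0) + -4·(y − -1) = 0.
Expanding: -3*x - 4*y - 4 = 0.


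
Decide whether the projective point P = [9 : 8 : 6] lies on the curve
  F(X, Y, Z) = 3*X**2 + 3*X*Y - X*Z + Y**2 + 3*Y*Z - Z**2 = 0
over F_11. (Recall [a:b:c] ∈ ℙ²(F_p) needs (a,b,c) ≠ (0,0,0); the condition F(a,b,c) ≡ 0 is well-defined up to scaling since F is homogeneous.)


F(9,8,6) ≡ 5 (mod 11); P is NOT on the curve.

Evaluate F(9, 8, 6) term-by-term (mod 11).
  3*X**2 ↦ 3·81·1·1 = 243
  3*X*Y ↦ 3·9·8·1 = 216
  -X*Z ↦ -1·9·1·6 = -54
  Y**2 ↦ 1·1·64·1 = 64
  3*Y*Z ↦ 3·1·8·6 = 144
  -Z**2 ↦ -1·1·1·36 = -36
Sum: F(9, 8, 6) = (243) + (216) + (-54) + (64) + (144) + (-36) = 577.
Reducing mod 11: 577 ≡ 5 (mod 11).
Since F(a, b, c) ≡ 5 ≠ 0 (mod 11), P does NOT lie on the curve.


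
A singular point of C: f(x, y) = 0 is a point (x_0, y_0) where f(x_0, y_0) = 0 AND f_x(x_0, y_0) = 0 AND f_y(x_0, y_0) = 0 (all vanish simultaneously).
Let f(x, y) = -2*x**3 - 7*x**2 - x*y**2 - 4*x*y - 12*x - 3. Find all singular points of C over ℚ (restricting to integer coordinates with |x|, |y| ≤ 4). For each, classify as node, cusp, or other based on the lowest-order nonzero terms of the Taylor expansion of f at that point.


Singular points: {(-1, -2)}; classification: node.

Compute partial derivatives:
  f_x = -6*x**2 - 14*x - y**2 - 4*y - 12.
  f_y = -2*x*y - 4*x.
Scan x_0 ∈ {−4, ..., 4}. For each x_0, f_y(x_0, y) is a polynomial in y; find its integer roots y ∈ {−4, ..., 4}, then test f_x and f at those candidates.
  x = -4: f_y(-4, y) = 8*y + 16; vanishes at y ∈ {-2}. (-4, -2): f_x = -48 ≠ 0.
  x = -3: f_y(-3, y) = 6*y + 12; vanishes at y ∈ {-2}. (-3, -2): f_x = -20 ≠ 0.
  x = -2: f_y(-2, y) = 4*y + 8; vanishes at y ∈ {-2}. (-2, -2): f_x = -4 ≠ 0.
  x = -1: f_y(-1, y) = 2*y + 4; vanishes at y ∈ {-2}. (-1, -2): f_x = 0, f = 0 — SINGULAR.
  x = 0: f_y(0, y) = 0; vanishes at y ∈ {-4, -3, -2, -1, 0, 1, 2, 3, 4}. (0, -4): f_x = -12 ≠ 0; (0, -3): f_x = -9 ≠ 0; (0, -2): f_x = -8 ≠ 0; (0, -1): f_x = -9 ≠ 0; (0, 0): f_x = -12 ≠ 0; (0, 1): f_x = -17 ≠ 0; (0, 2): f_x = -24 ≠ 0; (0, 3): f_x = -33 ≠ 0; (0, 4): f_x = -44 ≠ 0.
  x = 1: f_y(1, y) = -2*y - 4; vanishes at y ∈ {-2}. (1, -2): f_x = -28 ≠ 0.
  x = 2: f_y(2, y) = -4*y - 8; vanishes at y ∈ {-2}. (2, -2): f_x = -60 ≠ 0.
  x = 3: f_y(3, y) = -6*y - 12; vanishes at y ∈ {-2}. (3, -2): f_x = -104 ≠ 0.
  x = 4: f_y(4, y) = -8*y - 16; vanishes at y ∈ {-2}. (4, -2): f_x = -160 ≠ 0.
Only singular point on the grid: (-1, -2).
Classify: substitute x = -1 + u, y = -2 + v and expand: f = -2*u**3 - u**2 - u*v**2 + v**2.
No constant or linear terms (consistent with a singular point). Quadratic part: -u**2 + v**2. Cubic part: -2*u**3 - u*v**2.
The quadratic part v**2 - u**2 = (v − u)(v + u) splits into two distinct linear factors, so there are two distinct tangent lines y − -2 = ±(x − -1) — this is a node (ordinary double point).
Classification: node.


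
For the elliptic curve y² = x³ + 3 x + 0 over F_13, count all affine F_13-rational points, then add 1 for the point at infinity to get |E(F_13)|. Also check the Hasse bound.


Affine points = {(0, 0), (1, 2), (1, 11), (2, 1), (2, 12), (3, 6), (3, 7), (5, 6), (5, 7), (6, 0), (7, 0), (8, 4), (8, 9), (10, 4), (10, 9), (11, 5), (11, 8), (12, 3), (12, 10)}; affine count = 19; |E(F_13)| = 20.

Discriminant check: Δ ∝ 4a³ + 27b² = 4·3³ + 27·0² = 4·27 + 27·0 ≡ 4 (mod 13). Nonzero ⇒ E is nonsingular.
For each x ∈ F_13, compute rhs = x³ + 3·x + 0 mod 13, then count y ∈ F_13 with y² ≡ rhs.
  x = 0: rhs = 0, matching y values: 0 (1 points).
  x = 1: rhs = 4, matching y values: 2, 11 (2 points).
  x = 2: rhs = 1, matching y values: 1, 12 (2 points).
  x = 3: rhs = 10, matching y values: 6, 7 (2 points).
  x = 4: rhs = 11, matching y values: none (0 points).
  x = 5: rhs = 10, matching y values: 6, 7 (2 points).
  x = 6: rhs = 0, matching y values: 0 (1 points).
  x = 7: rhs = 0, matching y values: 0 (1 points).
  x = 8: rhs = 3, matching y values: 4, 9 (2 points).
  x = 9: rhs = 2, matching y values: none (0 points).
  x = 10: rhs = 3, matching y values: 4, 9 (2 points).
  x = 11: rhs = 12, matching y values: 5, 8 (2 points).
  x = 12: rhs = 9, matching y values: 3, 10 (2 points).
Total affine count: 19.
Full point count |E(F_13)| = 19 + 1 = 20.
Hasse bound: |20 − (13+1)| = |6| = 6 ≤ 2√13 ≈ 7.2111 ✓.


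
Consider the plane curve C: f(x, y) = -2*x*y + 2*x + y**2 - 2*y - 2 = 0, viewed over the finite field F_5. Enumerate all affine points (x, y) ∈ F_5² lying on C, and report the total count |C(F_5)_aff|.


Affine F_5-points: {(1, 0), (1, 4), (4, 2), (4, 3)}; count = 4.

For each of the 25 pairs (x, y) ∈ F_5², evaluate f(x, y) mod 5. Record the zeros.
  x = 0: [0↦3, 1↦2, 2↦3, 3↦1, 4↦1]  zeros at y ∈ ∅
  x = 1: [0↦0, 1↦2, 2↦1, 3↦2, 4↦0]  zeros at y ∈ {0, 4}
  x = 2: [0↦2, 1↦2, 2↦4, 3↦3, 4↦4]  zeros at y ∈ ∅
  x = 3: [0↦4, 1↦2, 2↦2, 3↦4, 4↦3]  zeros at y ∈ ∅
  x = 4: [0↦1, 1↦2, 2↦0, 3↦0, 4↦2]  zeros at y ∈ {2, 3}
Collecting zeros: affine points = {(1, 0), (1, 4), (4, 2), (4, 3)}.
Total count |C(F_5)_aff| = 4.


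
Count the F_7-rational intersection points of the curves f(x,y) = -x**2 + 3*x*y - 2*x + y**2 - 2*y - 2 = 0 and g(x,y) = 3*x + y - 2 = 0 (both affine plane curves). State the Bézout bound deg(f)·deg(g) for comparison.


Common zeros: ∅; count = 0; Bézout bound = 2.

deg(f) = 2, deg(g) = 1, so Bézout bound = 2.
Scan x ∈ F_7. For each x, list the y ∈ F_7 with f(x, y) ≡ 0 and those with g(x, y) ≡ 0 (mod 7); the common zeros in that column are the intersection.
  x = 0: f ≡ 0 at y ∈ ∅; g ≡ 0 at y ∈ {2}; common: ∅.
  x = 1: f ≡ 0 at y ∈ {3}; g ≡ 0 at y ∈ {6}; common: ∅.
  x = 2: f ≡ 0 at y ∈ {5}; g ≡ 0 at y ∈ {3}; common: ∅.
  x = 3: f ≡ 0 at y ∈ ∅; g ≡ 0 at y ∈ {0}; common: ∅.
  x = 4: f ≡ 0 at y ∈ {5, 6}; g ≡ 0 at y ∈ {4}; common: ∅.
  x = 5: f ≡ 0 at y ∈ {2, 6}; g ≡ 0 at y ∈ {1}; common: ∅.
  x = 6: f ≡ 0 at y ∈ {2, 3}; g ≡ 0 at y ∈ {5}; common: ∅.
Collecting: common zeros = ∅, so the count is 0.
Comparison with the Bézout bound: 0 ≤ 2 = deg(f)·deg(g), as expected for curves with no common component (the affine F_7-count falls short of the bound because intersections may lie at infinity, over extension fields, or carry multiplicity).


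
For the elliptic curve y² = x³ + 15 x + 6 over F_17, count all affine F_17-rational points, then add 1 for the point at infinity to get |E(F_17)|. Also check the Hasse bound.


Affine points = {(5, 6), (5, 11), (8, 3), (8, 14), (10, 0), (13, 1), (13, 16), (14, 6), (14, 11), (15, 6), (15, 11)}; affine count = 11; |E(F_17)| = 12.

Discriminant check: Δ ∝ 4a³ + 27b² = 4·15³ + 27·6² = 4·3375 + 27·36 ≡ 5 (mod 17). Nonzero ⇒ E is nonsingular.
For each x ∈ F_17, compute rhs = x³ + 15·x + 6 mod 17, then count y ∈ F_17 with y² ≡ rhs.
  x = 0: rhs = 6, matching y values: none (0 points).
  x = 1: rhs = 5, matching y values: none (0 points).
  x = 2: rhs = 10, matching y values: none (0 points).
  x = 3: rhs = 10, matching y values: none (0 points).
  x = 4: rhs = 11, matching y values: none (0 points).
  x = 5: rhs = 2, matching y values: 6, 11 (2 points).
  x = 6: rhs = 6, matching y values: none (0 points).
  x = 7: rhs = 12, matching y values: none (0 points).
  x = 8: rhs = 9, matching y values: 3, 14 (2 points).
  x = 9: rhs = 3, matching y values: none (0 points).
  x = 10: rhs = 0, matching y values: 0 (1 points).
  x = 11: rhs = 6, matching y values: none (0 points).
  x = 12: rhs = 10, matching y values: none (0 points).
  x = 13: rhs = 1, matching y values: 1, 16 (2 points).
  x = 14: rhs = 2, matching y values: 6, 11 (2 points).
  x = 15: rhs = 2, matching y values: 6, 11 (2 points).
  x = 16: rhs = 7, matching y values: none (0 points).
Total affine count: 11.
Full point count |E(F_17)| = 11 + 1 = 12.
Hasse bound: |12 − (17+1)| = |-6| = 6 ≤ 2√17 ≈ 8.2462 ✓.


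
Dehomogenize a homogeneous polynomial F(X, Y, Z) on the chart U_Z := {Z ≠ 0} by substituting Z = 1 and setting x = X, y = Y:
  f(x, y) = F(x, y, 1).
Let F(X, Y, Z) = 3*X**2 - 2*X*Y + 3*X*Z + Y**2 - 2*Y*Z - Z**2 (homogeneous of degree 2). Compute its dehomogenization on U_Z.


f(x, y) = 3*x**2 - 2*x*y + 3*x + y**2 - 2*y - 1

On U_Z we set Z = 1. Each monomial c·X^i·Y^j·Z^k in F becomes c·x^i·y^j·1^k = c·x^i·y^j.
Substituting Z = 1: F(X, Y, 1) = 3*x**2 - 2*x*y + 3*x + y**2 - 2*y - 1.
Note: deg(f) ≤ deg(F) = 2; strict inequality happens when F is divisible by Z (lost terms).


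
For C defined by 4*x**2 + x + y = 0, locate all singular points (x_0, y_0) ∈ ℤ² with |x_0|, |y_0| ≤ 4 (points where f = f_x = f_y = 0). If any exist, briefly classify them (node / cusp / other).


No singular points in the scanned grid; C is smooth there.

Compute partial derivatives:
  f_x = 8*x + 1.
  f_y = 1.
f_y = 1 is a nonzero constant, so f_y never vanishes: no point (x, y) can satisfy f = f_x = f_y = 0. In particular no (x, y) ∈ {−4, ..., 4}² is singular; the curve is smooth.


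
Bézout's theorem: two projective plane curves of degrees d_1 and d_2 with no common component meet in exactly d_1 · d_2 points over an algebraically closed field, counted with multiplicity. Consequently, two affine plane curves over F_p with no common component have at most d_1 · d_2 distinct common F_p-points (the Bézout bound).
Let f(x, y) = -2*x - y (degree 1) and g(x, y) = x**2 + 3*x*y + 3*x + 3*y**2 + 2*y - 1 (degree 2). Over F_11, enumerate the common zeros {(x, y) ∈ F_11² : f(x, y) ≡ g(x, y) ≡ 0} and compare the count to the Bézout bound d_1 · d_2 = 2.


Common zeros: ∅; count = 0; Bézout bound = 2.

deg(f) = 1, deg(g) = 2, so Bézout bound = 2.
Scan x ∈ F_11. For each x, list the y ∈ F_11 with f(x, y) ≡ 0 and those with g(x, y) ≡ 0 (mod 11); the common zeros in that column are the intersection.
  x = 0: f ≡ 0 at y ∈ {0}; g ≡ 0 at y ∈ {4, 10}; common: ∅.
  x = 1: f ≡ 0 at y ∈ {9}; g ≡ 0 at y ∈ {1}; common: ∅.
  x = 2: f ≡ 0 at y ∈ {7}; g ≡ 0 at y ∈ {6}; common: ∅.
  x = 3: f ≡ 0 at y ∈ {5}; g ≡ 0 at y ∈ {3, 8}; common: ∅.
  x = 4: f ≡ 0 at y ∈ {3}; g ≡ 0 at y ∈ {1, 9}; common: ∅.
  x = 5: f ≡ 0 at y ∈ {1}; g ≡ 0 at y ∈ ∅; common: ∅.
  x = 6: f ≡ 0 at y ∈ {10}; g ≡ 0 at y ∈ ∅; common: ∅.
  x = 7: f ≡ 0 at y ∈ {8}; g ≡ 0 at y ∈ {3, 4}; common: ∅.
  x = 8: f ≡ 0 at y ∈ {6}; g ≡ 0 at y ∈ ∅; common: ∅.
  x = 9: f ≡ 0 at y ∈ {4}; g ≡ 0 at y ∈ ∅; common: ∅.
  x = 10: f ≡ 0 at y ∈ {2}; g ≡ 0 at y ∈ {6, 9}; common: ∅.
Collecting: common zeros = ∅, so the count is 0.
Comparison with the Bézout bound: 0 ≤ 2 = deg(f)·deg(g), as expected for curves with no common component (the affine F_11-count falls short of the bound because intersections may lie at infinity, over extension fields, or carry multiplicity).


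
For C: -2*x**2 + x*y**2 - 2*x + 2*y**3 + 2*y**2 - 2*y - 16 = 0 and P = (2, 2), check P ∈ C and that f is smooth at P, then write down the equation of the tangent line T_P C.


Tangent line at P: -6*x + 38*y - 64 = 0.

Step 1: f(2, 2) = 0, so P lies on C.
Step 2: partial derivatives
  f_x(x, y) = -4*x + y**2 - 2, f_y(x, y) = 2*x*y + 6*y**2 + 4*y - 2.
  f_x(P) = -6, f_y(P) = 38 (gradient nonzero, so P is smooth).
Step 3: tangent line at P: -6·(x − 2) + 38·(y − 2) = 0.
Expanding: -6*x + 38*y - 64 = 0.


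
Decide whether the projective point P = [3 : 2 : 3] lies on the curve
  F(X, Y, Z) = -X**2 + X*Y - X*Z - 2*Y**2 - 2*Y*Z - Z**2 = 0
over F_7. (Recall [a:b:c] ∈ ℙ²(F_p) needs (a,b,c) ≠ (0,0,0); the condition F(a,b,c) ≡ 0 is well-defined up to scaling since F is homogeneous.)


F(3,2,3) ≡ 1 (mod 7); P is NOT on the curve.

Evaluate F(3, 2, 3) term-by-term (mod 7).
  -X**2 ↦ -1·9·1·1 = -9
  X*Y ↦ 1·3·2·1 = 6
  -X*Z ↦ -1·3·1·3 = -9
  -2*Y**2 ↦ -2·1·4·1 = -8
  -2*Y*Z ↦ -2·1·2·3 = -12
  -Z**2 ↦ -1·1·1·9 = -9
Sum: F(3, 2, 3) = (-9) + (6) + (-9) + (-8) + (-12) + (-9) = -41.
Reducing mod 7: -41 ≡ 1 (mod 7).
Since F(a, b, c) ≡ 1 ≠ 0 (mod 7), P does NOT lie on the curve.


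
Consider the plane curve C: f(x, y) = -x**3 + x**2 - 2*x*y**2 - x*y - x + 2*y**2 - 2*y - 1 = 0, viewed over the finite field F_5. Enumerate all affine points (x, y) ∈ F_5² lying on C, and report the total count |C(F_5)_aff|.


Affine F_5-points: {(1, 1), (2, 4), (4, 1), (4, 3)}; count = 4.

For each of the 25 pairs (x, y) ∈ F_5², evaluate f(x, y) mod 5. Record the zeros.
  x = 0: [0↦4, 1↦4, 2↦3, 3↦1, 4↦3]  zeros at y ∈ ∅
  x = 1: [0↦3, 1↦0, 2↦2, 3↦4, 4↦1]  zeros at y ∈ {1}
  x = 2: [0↦3, 1↦2, 2↦2, 3↦3, 4↦0]  zeros at y ∈ {4}
  x = 3: [0↦3, 1↦4, 2↦2, 3↦2, 4↦4]  zeros at y ∈ ∅
  x = 4: [0↦2, 1↦0, 2↦1, 3↦0, 4↦2]  zeros at y ∈ {1, 3}
Collecting zeros: affine points = {(1, 1), (2, 4), (4, 1), (4, 3)}.
Total count |C(F_5)_aff| = 4.


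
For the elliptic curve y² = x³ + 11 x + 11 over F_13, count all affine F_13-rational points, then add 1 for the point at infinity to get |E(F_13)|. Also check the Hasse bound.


Affine points = {(1, 6), (1, 7), (5, 3), (5, 10), (8, 0), (10, 4), (10, 9), (12, 5), (12, 8)}; affine count = 9; |E(F_13)| = 10.

Discriminant check: Δ ∝ 4a³ + 27b² = 4·11³ + 27·11² = 4·1331 + 27·121 ≡ 11 (mod 13). Nonzero ⇒ E is nonsingular.
For each x ∈ F_13, compute rhs = x³ + 11·x + 11 mod 13, then count y ∈ F_13 with y² ≡ rhs.
  x = 0: rhs = 11, matching y values: none (0 points).
  x = 1: rhs = 10, matching y values: 6, 7 (2 points).
  x = 2: rhs = 2, matching y values: none (0 points).
  x = 3: rhs = 6, matching y values: none (0 points).
  x = 4: rhs = 2, matching y values: none (0 points).
  x = 5: rhs = 9, matching y values: 3, 10 (2 points).
  x = 6: rhs = 7, matching y values: none (0 points).
  x = 7: rhs = 2, matching y values: none (0 points).
  x = 8: rhs = 0, matching y values: 0 (1 points).
  x = 9: rhs = 7, matching y values: none (0 points).
  x = 10: rhs = 3, matching y values: 4, 9 (2 points).
  x = 11: rhs = 7, matching y values: none (0 points).
  x = 12: rhs = 12, matching y values: 5, 8 (2 points).
Total affine count: 9.
Full point count |E(F_13)| = 9 + 1 = 10.
Hasse bound: |10 − (13+1)| = |-4| = 4 ≤ 2√13 ≈ 7.2111 ✓.


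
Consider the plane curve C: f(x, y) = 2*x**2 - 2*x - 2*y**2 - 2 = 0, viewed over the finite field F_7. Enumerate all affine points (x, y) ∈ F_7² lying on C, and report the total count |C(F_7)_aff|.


Affine F_7-points: {(2, 1), (2, 6), (4, 2), (4, 5), (6, 1), (6, 6)}; count = 6.

For each of the 49 pairs (x, y) ∈ F_7², evaluate f(x, y) mod 7. Record the zeros.
  x = 0: [0↦5, 1↦3, 2↦4, 3↦1, 4↦1, 5↦4, 6↦3]  zeros at y ∈ ∅
  x = 1: [0↦5, 1↦3, 2↦4, 3↦1, 4↦1, 5↦4, 6↦3]  zeros at y ∈ ∅
  x = 2: [0↦2, 1↦0, 2↦1, 3↦5, 4↦5, 5↦1, 6↦0]  zeros at y ∈ {1, 6}
  x = 3: [0↦3, 1↦1, 2↦2, 3↦6, 4↦6, 5↦2, 6↦1]  zeros at y ∈ ∅
  x = 4: [0↦1, 1↦6, 2↦0, 3↦4, 4↦4, 5↦0, 6↦6]  zeros at y ∈ {2, 5}
  x = 5: [0↦3, 1↦1, 2↦2, 3↦6, 4↦6, 5↦2, 6↦1]  zeros at y ∈ ∅
  x = 6: [0↦2, 1↦0, 2↦1, 3↦5, 4↦5, 5↦1, 6↦0]  zeros at y ∈ {1, 6}
Collecting zeros: affine points = {(2, 1), (2, 6), (4, 2), (4, 5), (6, 1), (6, 6)}.
Total count |C(F_7)_aff| = 6.


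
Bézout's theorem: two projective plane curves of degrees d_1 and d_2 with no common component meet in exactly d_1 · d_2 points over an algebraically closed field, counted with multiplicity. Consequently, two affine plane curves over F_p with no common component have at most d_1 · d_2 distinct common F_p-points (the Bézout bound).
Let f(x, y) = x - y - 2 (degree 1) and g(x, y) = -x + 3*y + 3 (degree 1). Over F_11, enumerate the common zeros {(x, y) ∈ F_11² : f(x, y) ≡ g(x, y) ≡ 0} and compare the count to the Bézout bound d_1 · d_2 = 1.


Common zeros: {(7, 5)}; count = 1; Bézout bound = 1.

deg(f) = 1, deg(g) = 1, so Bézout bound = 1.
Scan x ∈ F_11. For each x, list the y ∈ F_11 with f(x, y) ≡ 0 and those with g(x, y) ≡ 0 (mod 11); the common zeros in that column are the intersection.
  x = 0: f ≡ 0 at y ∈ {9}; g ≡ 0 at y ∈ {10}; common: ∅.
  x = 1: f ≡ 0 at y ∈ {10}; g ≡ 0 at y ∈ {3}; common: ∅.
  x = 2: f ≡ 0 at y ∈ {0}; g ≡ 0 at y ∈ {7}; common: ∅.
  x = 3: f ≡ 0 at y ∈ {1}; g ≡ 0 at y ∈ {0}; common: ∅.
  x = 4: f ≡ 0 at y ∈ {2}; g ≡ 0 at y ∈ {4}; common: ∅.
  x = 5: f ≡ 0 at y ∈ {3}; g ≡ 0 at y ∈ {8}; common: ∅.
  x = 6: f ≡ 0 at y ∈ {4}; g ≡ 0 at y ∈ {1}; common: ∅.
  x = 7: f ≡ 0 at y ∈ {5}; g ≡ 0 at y ∈ {5}; common: {5}.
  x = 8: f ≡ 0 at y ∈ {6}; g ≡ 0 at y ∈ {9}; common: ∅.
  x = 9: f ≡ 0 at y ∈ {7}; g ≡ 0 at y ∈ {2}; common: ∅.
  x = 10: f ≡ 0 at y ∈ {8}; g ≡ 0 at y ∈ {6}; common: ∅.
Collecting: common zeros = {(7, 5)}, so the count is 1.
Comparison with the Bézout bound: 1 ≤ 1 = deg(f)·deg(g), as expected for curves with no common component (the bound is attained).


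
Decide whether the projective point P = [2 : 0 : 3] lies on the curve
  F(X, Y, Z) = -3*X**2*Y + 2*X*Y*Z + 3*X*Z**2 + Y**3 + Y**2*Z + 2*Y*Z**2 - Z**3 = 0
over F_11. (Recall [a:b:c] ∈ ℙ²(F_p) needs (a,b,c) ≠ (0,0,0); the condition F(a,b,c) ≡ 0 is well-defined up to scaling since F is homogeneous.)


F(2,0,3) ≡ 5 (mod 11); P is NOT on the curve.

Evaluate F(2, 0, 3) term-by-term (mod 11).
  -3*X**2*Y ↦ -3·4·0·1 = 0
  2*X*Y*Z ↦ 2·2·0·3 = 0
  3*X*Z**2 ↦ 3·2·1·9 = 54
  Y**3 ↦ 1·1·0·1 = 0
  Y**2*Z ↦ 1·1·0·3 = 0
  2*Y*Z**2 ↦ 2·1·0·9 = 0
  -Z**3 ↦ -1·1·1·27 = -27
Sum: F(2, 0, 3) = (0) + (0) + (54) + (0) + (0) + (0) + (-27) = 27.
Reducing mod 11: 27 ≡ 5 (mod 11).
Since F(a, b, c) ≡ 5 ≠ 0 (mod 11), P does NOT lie on the curve.


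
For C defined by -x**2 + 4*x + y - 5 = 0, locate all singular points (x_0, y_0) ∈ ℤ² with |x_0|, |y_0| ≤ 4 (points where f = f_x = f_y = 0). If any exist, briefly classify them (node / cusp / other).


No singular points in the scanned grid; C is smooth there.

Compute partial derivatives:
  f_x = 4 - 2*x.
  f_y = 1.
f_y = 1 is a nonzero constant, so f_y never vanishes: no point (x, y) can satisfy f = f_x = f_y = 0. In particular no (x, y) ∈ {−4, ..., 4}² is singular; the curve is smooth.


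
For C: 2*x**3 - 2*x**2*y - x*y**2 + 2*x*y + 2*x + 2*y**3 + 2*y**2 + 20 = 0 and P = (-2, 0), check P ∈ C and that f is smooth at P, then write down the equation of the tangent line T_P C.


Tangent line at P: 26*x - 12*y + 52 = 0.

Step 1: f(-2, 0) = 0, so P lies on C.
Step 2: partial derivatives
  f_x(x, y) = 6*x**2 - 4*x*y - y**2 + 2*y + 2, f_y(x, y) = -2*x**2 - 2*x*y + 2*x + 6*y**2 + 4*y.
  f_x(P) = 26, f_y(P) = -12 (gradient nonzero, so P is smooth).
Step 3: tangent line at P: 26·(x − -2) + -12·(y − 0) = 0.
Expanding: 26*x - 12*y + 52 = 0.


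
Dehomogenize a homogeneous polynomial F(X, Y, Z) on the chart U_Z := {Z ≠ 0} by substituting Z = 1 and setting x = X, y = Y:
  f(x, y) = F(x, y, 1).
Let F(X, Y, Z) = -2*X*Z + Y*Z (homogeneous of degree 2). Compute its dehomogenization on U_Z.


f(x, y) = -2*x + y

On U_Z we set Z = 1. Each monomial c·X^i·Y^j·Z^k in F becomes c·x^i·y^j·1^k = c·x^i·y^j.
Substituting Z = 1: F(X, Y, 1) = -2*x + y.
Note: deg(f) ≤ deg(F) = 2; strict inequality happens when F is divisible by Z (lost terms).


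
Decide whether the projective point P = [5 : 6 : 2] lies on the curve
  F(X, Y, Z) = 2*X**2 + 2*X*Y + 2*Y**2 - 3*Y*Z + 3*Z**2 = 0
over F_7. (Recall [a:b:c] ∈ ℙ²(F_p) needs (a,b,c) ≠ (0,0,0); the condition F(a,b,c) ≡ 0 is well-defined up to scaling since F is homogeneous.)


F(5,6,2) ≡ 4 (mod 7); P is NOT on the curve.

Evaluate F(5, 6, 2) term-by-term (mod 7).
  2*X**2 ↦ 2·25·1·1 = 50
  2*X*Y ↦ 2·5·6·1 = 60
  2*Y**2 ↦ 2·1·36·1 = 72
  -3*Y*Z ↦ -3·1·6·2 = -36
  3*Z**2 ↦ 3·1·1·4 = 12
Sum: F(5, 6, 2) = (50) + (60) + (72) + (-36) + (12) = 158.
Reducing mod 7: 158 ≡ 4 (mod 7).
Since F(a, b, c) ≡ 4 ≠ 0 (mod 7), P does NOT lie on the curve.


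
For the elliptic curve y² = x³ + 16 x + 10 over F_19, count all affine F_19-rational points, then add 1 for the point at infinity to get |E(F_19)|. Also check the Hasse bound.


Affine points = {(3, 3), (3, 16), (4, 9), (4, 10), (5, 5), (5, 14), (7, 3), (7, 16), (8, 2), (8, 17), (9, 3), (9, 16), (10, 7), (10, 12), (11, 4), (11, 15), (12, 7), (12, 12), (16, 7), (16, 12)}; affine count = 20; |E(F_19)| = 21.

Discriminant check: Δ ∝ 4a³ + 27b² = 4·16³ + 27·10² = 4·4096 + 27·100 ≡ 8 (mod 19). Nonzero ⇒ E is nonsingular.
For each x ∈ F_19, compute rhs = x³ + 16·x + 10 mod 19, then count y ∈ F_19 with y² ≡ rhs.
  x = 0: rhs = 10, matching y values: none (0 points).
  x = 1: rhs = 8, matching y values: none (0 points).
  x = 2: rhs = 12, matching y values: none (0 points).
  x = 3: rhs = 9, matching y values: 3, 16 (2 points).
  x = 4: rhs = 5, matching y values: 9, 10 (2 points).
  x = 5: rhs = 6, matching y values: 5, 14 (2 points).
  x = 6: rhs = 18, matching y values: none (0 points).
  x = 7: rhs = 9, matching y values: 3, 16 (2 points).
  x = 8: rhs = 4, matching y values: 2, 17 (2 points).
  x = 9: rhs = 9, matching y values: 3, 16 (2 points).
  x = 10: rhs = 11, matching y values: 7, 12 (2 points).
  x = 11: rhs = 16, matching y values: 4, 15 (2 points).
  x = 12: rhs = 11, matching y values: 7, 12 (2 points).
  x = 13: rhs = 2, matching y values: none (0 points).
  x = 14: rhs = 14, matching y values: none (0 points).
  x = 15: rhs = 15, matching y values: none (0 points).
  x = 16: rhs = 11, matching y values: 7, 12 (2 points).
  x = 17: rhs = 8, matching y values: none (0 points).
  x = 18: rhs = 12, matching y values: none (0 points).
Total affine count: 20.
Full point count |E(F_19)| = 20 + 1 = 21.
Hasse bound: |21 − (19+1)| = |1| = 1 ≤ 2√19 ≈ 8.7178 ✓.


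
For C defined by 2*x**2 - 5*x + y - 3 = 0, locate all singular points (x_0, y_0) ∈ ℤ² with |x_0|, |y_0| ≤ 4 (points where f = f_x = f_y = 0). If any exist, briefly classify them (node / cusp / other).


No singular points in the scanned grid; C is smooth there.

Compute partial derivatives:
  f_x = 4*x - 5.
  f_y = 1.
f_y = 1 is a nonzero constant, so f_y never vanishes: no point (x, y) can satisfy f = f_x = f_y = 0. In particular no (x, y) ∈ {−4, ..., 4}² is singular; the curve is smooth.


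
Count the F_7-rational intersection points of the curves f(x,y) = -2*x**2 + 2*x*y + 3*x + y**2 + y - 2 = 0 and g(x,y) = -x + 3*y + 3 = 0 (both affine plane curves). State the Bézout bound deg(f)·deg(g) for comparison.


Common zeros: {(6, 1)}; count = 1; Bézout bound = 2.

deg(f) = 2, deg(g) = 1, so Bézout bound = 2.
Scan x ∈ F_7. For each x, list the y ∈ F_7 with f(x, y) ≡ 0 and those with g(x, y) ≡ 0 (mod 7); the common zeros in that column are the intersection.
  x = 0: f ≡ 0 at y ∈ {1, 5}; g ≡ 0 at y ∈ {6}; common: ∅.
  x = 1: f ≡ 0 at y ∈ ∅; g ≡ 0 at y ∈ {4}; common: ∅.
  x = 2: f ≡ 0 at y ∈ ∅; g ≡ 0 at y ∈ {2}; common: ∅.
  x = 3: f ≡ 0 at y ∈ {2, 5}; g ≡ 0 at y ∈ {0}; common: ∅.
  x = 4: f ≡ 0 at y ∈ {2, 3}; g ≡ 0 at y ∈ {5}; common: ∅.
  x = 5: f ≡ 0 at y ∈ ∅; g ≡ 0 at y ∈ {3}; common: ∅.
  x = 6: f ≡ 0 at y ∈ {0, 1}; g ≡ 0 at y ∈ {1}; common: {1}.
Collecting: common zeros = {(6, 1)}, so the count is 1.
Comparison with the Bézout bound: 1 ≤ 2 = deg(f)·deg(g), as expected for curves with no common component (the affine F_7-count falls short of the bound because intersections may lie at infinity, over extension fields, or carry multiplicity).


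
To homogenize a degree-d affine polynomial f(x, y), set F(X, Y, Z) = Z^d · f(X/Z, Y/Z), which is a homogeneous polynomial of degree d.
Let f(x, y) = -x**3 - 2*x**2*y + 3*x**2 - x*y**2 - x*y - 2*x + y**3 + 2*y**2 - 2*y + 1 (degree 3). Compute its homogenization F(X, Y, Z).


F(X, Y, Z) = -X**3 - 2*X**2*Y + 3*X**2*Z - X*Y**2 - X*Y*Z - 2*X*Z**2 + Y**3 + 2*Y**2*Z - 2*Y*Z**2 + Z**3

deg(f) = 3.
Substitute x = X/Z, y = Y/Z into f, then multiply by Z^3.
  monomial -1·x^3·y^0 ↦ -1·X^3·Y^0·Z^0.
  monomial -2·x^2·y^1 ↦ -2·X^2·Y^1·Z^0.
  monomial 3·x^2·y^0 ↦ 3·X^2·Y^0·Z^1.
  monomial -1·x^1·y^2 ↦ -1·X^1·Y^2·Z^0.
  monomial -1·x^1·y^1 ↦ -1·X^1·Y^1·Z^1.
  monomial -2·x^1·y^0 ↦ -2·X^1·Y^0·Z^2.
  monomial 1·x^0·y^3 ↦ 1·X^0·Y^3·Z^0.
  monomial 2·x^0·y^2 ↦ 2·X^0·Y^2·Z^1.
  monomial -2·x^0·y^1 ↦ -2·X^0·Y^1·Z^2.
  monomial 1·x^0·y^0 ↦ 1·X^0·Y^0·Z^3.
Collecting: F(X, Y, Z) = -X**3 - 2*X**2*Y + 3*X**2*Z - X*Y**2 - X*Y*Z - 2*X*Z**2 + Y**3 + 2*Y**2*Z - 2*Y*Z**2 + Z**3.


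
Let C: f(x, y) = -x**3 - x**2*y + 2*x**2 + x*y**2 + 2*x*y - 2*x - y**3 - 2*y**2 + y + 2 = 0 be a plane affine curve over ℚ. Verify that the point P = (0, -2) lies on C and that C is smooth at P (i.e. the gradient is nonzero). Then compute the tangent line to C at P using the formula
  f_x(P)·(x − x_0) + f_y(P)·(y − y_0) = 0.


Tangent line at P: -2*x - 3*y - 6 = 0.

Step 1: f(0, -2) = 0, so P lies on C.
Step 2: partial derivatives
  f_x(x, y) = -3*x**2 - 2*x*y + 4*x + y**2 + 2*y - 2, f_y(x, y) = -x**2 + 2*x*y + 2*x - 3*y**2 - 4*y + 1.
  f_x(P) = -2, f_y(P) = -3 (gradient nonzero, so P is smooth).
Step 3: tangent line at P: -2·(x − 0) + -3·(y − -2) = 0.
Expanding: -2*x - 3*y - 6 = 0.


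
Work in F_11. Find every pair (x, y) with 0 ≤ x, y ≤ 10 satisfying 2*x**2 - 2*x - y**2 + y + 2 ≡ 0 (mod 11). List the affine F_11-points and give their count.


Affine F_11-points: {(0, 2), (0, 10), (1, 2), (1, 10), (2, 3), (2, 9), (5, 5), (5, 7), (7, 5), (7, 7), (10, 3), (10, 9)}; count = 12.

For each of the 121 pairs (x, y) ∈ F_11², evaluate f(x, y) mod 11. Record the zeros.
  x = 0: [0↦2, 1↦2, 2↦0, 3↦7, 4↦1, 5↦4, 6↦5, 7↦4, 8↦1, 9↦7, 10↦0]  zeros at y ∈ {2, 10}
  x = 1: [0↦2, 1↦2, 2↦0, 3↦7, 4↦1, 5↦4, 6↦5, 7↦4, 8↦1, 9↦7, 10↦0]  zeros at y ∈ {2, 10}
  x = 2: [0↦6, 1↦6, 2↦4, 3↦0, 4↦5, 5↦8, 6↦9, 7↦8, 8↦5, 9↦0, 10↦4]  zeros at y ∈ {3, 9}
  x = 3: [0↦3, 1↦3, 2↦1, 3↦8, 4↦2, 5↦5, 6↦6, 7↦5, 8↦2, 9↦8, 10↦1]  zeros at y ∈ ∅
  x = 4: [0↦4, 1↦4, 2↦2, 3↦9, 4↦3, 5↦6, 6↦7, 7↦6, 8↦3, 9↦9, 10↦2]  zeros at y ∈ ∅
  x = 5: [0↦9, 1↦9, 2↦7, 3↦3, 4↦8, 5↦0, 6↦1, 7↦0, 8↦8, 9↦3, 10↦7]  zeros at y ∈ {5, 7}
  x = 6: [0↦7, 1↦7, 2↦5, 3↦1, 4↦6, 5↦9, 6↦10, 7↦9, 8↦6, 9↦1, 10↦5]  zeros at y ∈ ∅
  x = 7: [0↦9, 1↦9, 2↦7, 3↦3, 4↦8, 5↦0, 6↦1, 7↦0, 8↦8, 9↦3, 10↦7]  zeros at y ∈ {5, 7}
  x = 8: [0↦4, 1↦4, 2↦2, 3↦9, 4↦3, 5↦6, 6↦7, 7↦6, 8↦3, 9↦9, 10↦2]  zeros at y ∈ ∅
  x = 9: [0↦3, 1↦3, 2↦1, 3↦8, 4↦2, 5↦5, 6↦6, 7↦5, 8↦2, 9↦8, 10↦1]  zeros at y ∈ ∅
  x = 10: [0↦6, 1↦6, 2↦4, 3↦0, 4↦5, 5↦8, 6↦9, 7↦8, 8↦5, 9↦0, 10↦4]  zeros at y ∈ {3, 9}
Collecting zeros: affine points = {(0, 2), (0, 10), (1, 2), (1, 10), (2, 3), (2, 9), (5, 5), (5, 7), (7, 5), (7, 7), (10, 3), (10, 9)}.
Total count |C(F_11)_aff| = 12.


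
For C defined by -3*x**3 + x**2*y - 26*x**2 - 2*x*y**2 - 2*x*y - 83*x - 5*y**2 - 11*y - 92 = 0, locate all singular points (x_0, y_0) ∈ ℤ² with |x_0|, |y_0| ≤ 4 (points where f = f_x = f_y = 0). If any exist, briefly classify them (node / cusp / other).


Singular points: {(-3, -2)}; classification: node.

Compute partial derivatives:
  f_x = -9*x**2 + 2*x*y - 52*x - 2*y**2 - 2*y - 83.
  f_y = x**2 - 4*x*y - 2*x - 10*y - 11.
Scan x_0 ∈ {−4, ..., 4}. For each x_0, f_y(x_0, y) is a polynomial in y; find its integer roots y ∈ {−4, ..., 4}, then test f_x and f at those candidates.
  x = -4: f_y(-4, y) = 6*y + 13; no integer root y with |y| ≤ 4.
  x = -3: f_y(-3, y) = 2*y + 4; vanishes at y ∈ {-2}. (-3, -2): f_x = 0, f = 0 — SINGULAR.
  x = -2: f_y(-2, y) = -2*y - 3; no integer root y with |y| ≤ 4.
  x = -1: f_y(-1, y) = -6*y - 8; no integer root y with |y| ≤ 4.
  x = 0: f_y(0, y) = -10*y - 11; no integer root y with |y| ≤ 4.
  x = 1: f_y(1, y) = -14*y - 12; no integer root y with |y| ≤ 4.
  x = 2: f_y(2, y) = -18*y - 11; no integer root y with |y| ≤ 4.
  x = 3: f_y(3, y) = -22*y - 8; no integer root y with |y| ≤ 4.
  x = 4: f_y(4, y) = -26*y - 3; no integer root y with |y| ≤ 4.
Only singular point on the grid: (-3, -2).
Classify: substitute x = -3 + u, y = -2 + v and expand: f = -3*u**3 + u**2*v - u**2 - 2*u*v**2 + v**2.
No constant or linear terms (consistent with a singular point). Quadratic part: -u**2 + v**2. Cubic part: -3*u**3 + u**2*v - 2*u*v**2.
The quadratic part v**2 - u**2 = (v − u)(v + u) splits into two distinct linear factors, so there are two distinct tangent lines y − -2 = ±(x − -3) — this is a node (ordinary double point).
Classification: node.


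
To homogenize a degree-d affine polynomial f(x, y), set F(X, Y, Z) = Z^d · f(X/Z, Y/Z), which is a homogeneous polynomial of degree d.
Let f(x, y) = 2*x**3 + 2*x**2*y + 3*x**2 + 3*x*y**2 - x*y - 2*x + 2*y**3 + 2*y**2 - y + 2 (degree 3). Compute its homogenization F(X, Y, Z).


F(X, Y, Z) = 2*X**3 + 2*X**2*Y + 3*X**2*Z + 3*X*Y**2 - X*Y*Z - 2*X*Z**2 + 2*Y**3 + 2*Y**2*Z - Y*Z**2 + 2*Z**3

deg(f) = 3.
Substitute x = X/Z, y = Y/Z into f, then multiply by Z^3.
  monomial 2·x^3·y^0 ↦ 2·X^3·Y^0·Z^0.
  monomial 2·x^2·y^1 ↦ 2·X^2·Y^1·Z^0.
  monomial 3·x^2·y^0 ↦ 3·X^2·Y^0·Z^1.
  monomial 3·x^1·y^2 ↦ 3·X^1·Y^2·Z^0.
  monomial -1·x^1·y^1 ↦ -1·X^1·Y^1·Z^1.
  monomial -2·x^1·y^0 ↦ -2·X^1·Y^0·Z^2.
  monomial 2·x^0·y^3 ↦ 2·X^0·Y^3·Z^0.
  monomial 2·x^0·y^2 ↦ 2·X^0·Y^2·Z^1.
  monomial -1·x^0·y^1 ↦ -1·X^0·Y^1·Z^2.
  monomial 2·x^0·y^0 ↦ 2·X^0·Y^0·Z^3.
Collecting: F(X, Y, Z) = 2*X**3 + 2*X**2*Y + 3*X**2*Z + 3*X*Y**2 - X*Y*Z - 2*X*Z**2 + 2*Y**3 + 2*Y**2*Z - Y*Z**2 + 2*Z**3.


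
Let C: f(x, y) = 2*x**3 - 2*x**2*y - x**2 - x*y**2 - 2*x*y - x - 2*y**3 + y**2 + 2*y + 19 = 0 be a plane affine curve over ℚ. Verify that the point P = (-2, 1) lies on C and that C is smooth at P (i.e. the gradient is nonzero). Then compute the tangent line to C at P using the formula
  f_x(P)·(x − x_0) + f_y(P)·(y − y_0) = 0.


Tangent line at P: 32*x - 2*y + 66 = 0.

Step 1: f(-2, 1) = 0, so P lies on C.
Step 2: partial derivatives
  f_x(x, y) = 6*x**2 - 4*x*y - 2*x - y**2 - 2*y - 1, f_y(x, y) = -2*x**2 - 2*x*y - 2*x - 6*y**2 + 2*y + 2.
  f_x(P) = 32, f_y(P) = -2 (gradient nonzero, so P is smooth).
Step 3: tangent line at P: 32·(x − -2) + -2·(y − 1) = 0.
Expanding: 32*x - 2*y + 66 = 0.


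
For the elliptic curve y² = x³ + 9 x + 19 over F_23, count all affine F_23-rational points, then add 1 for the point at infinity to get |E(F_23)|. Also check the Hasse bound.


Affine points = {(1, 11), (1, 12), (3, 2), (3, 21), (4, 2), (4, 21), (6, 6), (6, 17), (9, 1), (9, 22), (11, 0), (16, 2), (16, 21), (17, 5), (17, 18), (21, 4), (21, 19), (22, 3), (22, 20)}; affine count = 19; |E(F_23)| = 20.

Discriminant check: Δ ∝ 4a³ + 27b² = 4·9³ + 27·19² = 4·729 + 27·361 ≡ 13 (mod 23). Nonzero ⇒ E is nonsingular.
For each x ∈ F_23, compute rhs = x³ + 9·x + 19 mod 23, then count y ∈ F_23 with y² ≡ rhs.
  x = 0: rhs = 19, matching y values: none (0 points).
  x = 1: rhs = 6, matching y values: 11, 12 (2 points).
  x = 2: rhs = 22, matching y values: none (0 points).
  x = 3: rhs = 4, matching y values: 2, 21 (2 points).
  x = 4: rhs = 4, matching y values: 2, 21 (2 points).
  x = 5: rhs = 5, matching y values: none (0 points).
  x = 6: rhs = 13, matching y values: 6, 17 (2 points).
  x = 7: rhs = 11, matching y values: none (0 points).
  x = 8: rhs = 5, matching y values: none (0 points).
  x = 9: rhs = 1, matching y values: 1, 22 (2 points).
  x = 10: rhs = 5, matching y values: none (0 points).
  x = 11: rhs = 0, matching y values: 0 (1 points).
  x = 12: rhs = 15, matching y values: none (0 points).
  x = 13: rhs = 10, matching y values: none (0 points).
  x = 14: rhs = 14, matching y values: none (0 points).
  x = 15: rhs = 10, matching y values: none (0 points).
  x = 16: rhs = 4, matching y values: 2, 21 (2 points).
  x = 17: rhs = 2, matching y values: 5, 18 (2 points).
  x = 18: rhs = 10, matching y values: none (0 points).
  x = 19: rhs = 11, matching y values: none (0 points).
  x = 20: rhs = 11, matching y values: none (0 points).
  x = 21: rhs = 16, matching y values: 4, 19 (2 points).
  x = 22: rhs = 9, matching y values: 3, 20 (2 points).
Total affine count: 19.
Full point count |E(F_23)| = 19 + 1 = 20.
Hasse bound: |20 − (23+1)| = |-4| = 4 ≤ 2√23 ≈ 9.5917 ✓.


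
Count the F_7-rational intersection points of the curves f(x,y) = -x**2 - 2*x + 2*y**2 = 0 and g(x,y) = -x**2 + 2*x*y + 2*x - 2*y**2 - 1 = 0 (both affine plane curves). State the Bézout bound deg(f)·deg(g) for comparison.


Common zeros: {(3, 2)}; count = 1; Bézout bound = 4.

deg(f) = 2, deg(g) = 2, so Bézout bound = 4.
Scan x ∈ F_7. For each x, list the y ∈ F_7 with f(x, y) ≡ 0 and those with g(x, y) ≡ 0 (mod 7); the common zeros in that column are the intersection.
  x = 0: f ≡ 0 at y ∈ {0}; g ≡ 0 at y ∈ ∅; common: ∅.
  x = 1: f ≡ 0 at y ∈ ∅; g ≡ 0 at y ∈ {0, 1}; common: ∅.
  x = 2: f ≡ 0 at y ∈ {2, 5}; g ≡ 0 at y ∈ {3, 6}; common: ∅.
  x = 3: f ≡ 0 at y ∈ {2, 5}; g ≡ 0 at y ∈ {1, 2}; common: {2}.
  x = 4: f ≡ 0 at y ∈ ∅; g ≡ 0 at y ∈ ∅; common: ∅.
  x = 5: f ≡ 0 at y ∈ {0}; g ≡ 0 at y ∈ {6}; common: ∅.
  x = 6: f ≡ 0 at y ∈ ∅; g ≡ 0 at y ∈ {3}; common: ∅.
Collecting: common zeros = {(3, 2)}, so the count is 1.
Comparison with the Bézout bound: 1 ≤ 4 = deg(f)·deg(g), as expected for curves with no common component (the affine F_7-count falls short of the bound because intersections may lie at infinity, over extension fields, or carry multiplicity).


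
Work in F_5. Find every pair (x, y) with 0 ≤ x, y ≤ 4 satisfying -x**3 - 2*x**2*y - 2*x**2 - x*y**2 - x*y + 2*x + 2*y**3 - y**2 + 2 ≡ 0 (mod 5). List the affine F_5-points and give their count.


Affine F_5-points: {(1, 4), (2, 0), (2, 4), (3, 1), (4, 1), (4, 3)}; count = 6.

For each of the 25 pairs (x, y) ∈ F_5², evaluate f(x, y) mod 5. Record the zeros.
  x = 0: [0↦2, 1↦3, 2↦4, 3↦2, 4↦4]  zeros at y ∈ ∅
  x = 1: [0↦1, 1↦3, 2↦3, 3↦3, 4↦0]  zeros at y ∈ {4}
  x = 2: [0↦0, 1↦4, 2↦4, 3↦2, 4↦0]  zeros at y ∈ {0, 4}
  x = 3: [0↦3, 1↦0, 2↦1, 3↦3, 4↦3]  zeros at y ∈ {1}
  x = 4: [0↦4, 1↦0, 2↦3, 3↦0, 4↦3]  zeros at y ∈ {1, 3}
Collecting zeros: affine points = {(1, 4), (2, 0), (2, 4), (3, 1), (4, 1), (4, 3)}.
Total count |C(F_5)_aff| = 6.


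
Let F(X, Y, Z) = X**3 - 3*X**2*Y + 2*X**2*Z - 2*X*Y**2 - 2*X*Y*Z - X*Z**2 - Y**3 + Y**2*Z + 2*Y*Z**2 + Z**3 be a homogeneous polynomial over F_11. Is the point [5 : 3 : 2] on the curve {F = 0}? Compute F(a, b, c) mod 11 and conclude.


F(5,3,2) ≡ 7 (mod 11); P is NOT on the curve.

Evaluate F(5, 3, 2) term-by-term (mod 11).
  X**3 ↦ 1·125·1·1 = 125
  -3*X**2*Y ↦ -3·25·3·1 = -225
  2*X**2*Z ↦ 2·25·1·2 = 100
  -2*X*Y**2 ↦ -2·5·9·1 = -90
  -2*X*Y*Z ↦ -2·5·3·2 = -60
  -X*Z**2 ↦ -1·5·1·4 = -20
  -Y**3 ↦ -1·1·27·1 = -27
  Y**2*Z ↦ 1·1·9·2 = 18
  2*Y*Z**2 ↦ 2·1·3·4 = 24
  Z**3 ↦ 1·1·1·8 = 8
Sum: F(5, 3, 2) = (125) + (-225) + (100) + (-90) + (-60) + (-20) + (-27) + (18) + (24) + (8) = -147.
Reducing mod 11: -147 ≡ 7 (mod 11).
Since F(a, b, c) ≡ 7 ≠ 0 (mod 11), P does NOT lie on the curve.


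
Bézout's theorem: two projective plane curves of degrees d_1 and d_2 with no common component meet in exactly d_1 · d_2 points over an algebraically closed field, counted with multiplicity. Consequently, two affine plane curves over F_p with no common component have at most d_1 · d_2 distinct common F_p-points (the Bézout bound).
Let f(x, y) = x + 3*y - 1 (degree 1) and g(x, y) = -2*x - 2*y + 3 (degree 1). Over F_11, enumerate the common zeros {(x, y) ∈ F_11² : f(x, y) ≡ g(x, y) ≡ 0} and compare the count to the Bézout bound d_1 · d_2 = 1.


Common zeros: {(10, 8)}; count = 1; Bézout bound = 1.

deg(f) = 1, deg(g) = 1, so Bézout bound = 1.
Scan x ∈ F_11. For each x, list the y ∈ F_11 with f(x, y) ≡ 0 and those with g(x, y) ≡ 0 (mod 11); the common zeros in that column are the intersection.
  x = 0: f ≡ 0 at y ∈ {4}; g ≡ 0 at y ∈ {7}; common: ∅.
  x = 1: f ≡ 0 at y ∈ {0}; g ≡ 0 at y ∈ {6}; common: ∅.
  x = 2: f ≡ 0 at y ∈ {7}; g ≡ 0 at y ∈ {5}; common: ∅.
  x = 3: f ≡ 0 at y ∈ {3}; g ≡ 0 at y ∈ {4}; common: ∅.
  x = 4: f ≡ 0 at y ∈ {10}; g ≡ 0 at y ∈ {3}; common: ∅.
  x = 5: f ≡ 0 at y ∈ {6}; g ≡ 0 at y ∈ {2}; common: ∅.
  x = 6: f ≡ 0 at y ∈ {2}; g ≡ 0 at y ∈ {1}; common: ∅.
  x = 7: f ≡ 0 at y ∈ {9}; g ≡ 0 at y ∈ {0}; common: ∅.
  x = 8: f ≡ 0 at y ∈ {5}; g ≡ 0 at y ∈ {10}; common: ∅.
  x = 9: f ≡ 0 at y ∈ {1}; g ≡ 0 at y ∈ {9}; common: ∅.
  x = 10: f ≡ 0 at y ∈ {8}; g ≡ 0 at y ∈ {8}; common: {8}.
Collecting: common zeros = {(10, 8)}, so the count is 1.
Comparison with the Bézout bound: 1 ≤ 1 = deg(f)·deg(g), as expected for curves with no common component (the bound is attained).


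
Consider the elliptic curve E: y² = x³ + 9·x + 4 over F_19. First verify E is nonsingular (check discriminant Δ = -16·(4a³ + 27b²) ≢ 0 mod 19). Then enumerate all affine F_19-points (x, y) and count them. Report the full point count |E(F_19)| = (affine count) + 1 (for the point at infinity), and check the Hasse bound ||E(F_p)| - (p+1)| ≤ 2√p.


Affine points = {(0, 2), (0, 17), (2, 7), (2, 12), (3, 1), (3, 18), (4, 3), (4, 16), (7, 7), (7, 12), (9, 4), (9, 15), (10, 7), (10, 12), (11, 3), (11, 16), (12, 4), (12, 15), (13, 0), (14, 9), (14, 10), (16, 8), (16, 11), (17, 4), (17, 15)}; affine count = 25; |E(F_19)| = 26.

Discriminant check: Δ ∝ 4a³ + 27b² = 4·9³ + 27·4² = 4·729 + 27·16 ≡ 4 (mod 19). Nonzero ⇒ E is nonsingular.
For each x ∈ F_19, compute rhs = x³ + 9·x + 4 mod 19, then count y ∈ F_19 with y² ≡ rhs.
  x = 0: rhs = 4, matching y values: 2, 17 (2 points).
  x = 1: rhs = 14, matching y values: none (0 points).
  x = 2: rhs = 11, matching y values: 7, 12 (2 points).
  x = 3: rhs = 1, matching y values: 1, 18 (2 points).
  x = 4: rhs = 9, matching y values: 3, 16 (2 points).
  x = 5: rhs = 3, matching y values: none (0 points).
  x = 6: rhs = 8, matching y values: none (0 points).
  x = 7: rhs = 11, matching y values: 7, 12 (2 points).
  x = 8: rhs = 18, matching y values: none (0 points).
  x = 9: rhs = 16, matching y values: 4, 15 (2 points).
  x = 10: rhs = 11, matching y values: 7, 12 (2 points).
  x = 11: rhs = 9, matching y values: 3, 16 (2 points).
  x = 12: rhs = 16, matching y values: 4, 15 (2 points).
  x = 13: rhs = 0, matching y values: 0 (1 points).
  x = 14: rhs = 5, matching y values: 9, 10 (2 points).
  x = 15: rhs = 18, matching y values: none (0 points).
  x = 16: rhs = 7, matching y values: 8, 11 (2 points).
  x = 17: rhs = 16, matching y values: 4, 15 (2 points).
  x = 18: rhs = 13, matching y values: none (0 points).
Total affine count: 25.
Full point count |E(F_19)| = 25 + 1 = 26.
Hasse bound: |26 − (19+1)| = |6| = 6 ≤ 2√19 ≈ 8.7178 ✓.


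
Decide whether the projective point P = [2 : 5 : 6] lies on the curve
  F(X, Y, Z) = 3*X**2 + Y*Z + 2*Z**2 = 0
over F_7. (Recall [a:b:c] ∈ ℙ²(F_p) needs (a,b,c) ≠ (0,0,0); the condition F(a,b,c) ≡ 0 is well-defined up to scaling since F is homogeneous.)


F(2,5,6) ≡ 2 (mod 7); P is NOT on the curve.

Evaluate F(2, 5, 6) term-by-term (mod 7).
  3*X**2 ↦ 3·4·1·1 = 12
  Y*Z ↦ 1·1·5·6 = 30
  2*Z**2 ↦ 2·1·1·36 = 72
Sum: F(2, 5, 6) = (12) + (30) + (72) = 114.
Reducing mod 7: 114 ≡ 2 (mod 7).
Since F(a, b, c) ≡ 2 ≠ 0 (mod 7), P does NOT lie on the curve.
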